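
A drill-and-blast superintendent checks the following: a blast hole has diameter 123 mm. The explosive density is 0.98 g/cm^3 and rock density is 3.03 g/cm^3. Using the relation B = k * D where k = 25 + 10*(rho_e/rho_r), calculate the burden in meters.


First, compute k:
rho_e / rho_r = 0.98 / 3.03 = 0.3234323432
k = 25 + 10 * 0.3234323432 = 28.23432343
Then, compute burden:
B = k * D / 1000 = 28.23432343 * 123 / 1000
= 3472.821782 / 1000
= 3.4728 m

3.4728 m


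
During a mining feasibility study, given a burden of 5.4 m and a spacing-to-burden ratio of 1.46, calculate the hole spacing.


Spacing = burden * ratio
= 5.4 * 1.46
= 7.884 m

7.884 m


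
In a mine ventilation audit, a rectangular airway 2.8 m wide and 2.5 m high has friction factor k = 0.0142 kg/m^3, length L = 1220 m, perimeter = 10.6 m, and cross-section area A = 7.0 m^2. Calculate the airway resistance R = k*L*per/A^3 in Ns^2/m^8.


Compute the numerator:
k * L * per = 0.0142 * 1220 * 10.6
= 183.6344
Compute the denominator:
A^3 = 7.0^3 = 343
Resistance:
R = 183.6344 / 343
= 0.5354 Ns^2/m^8

0.5354 Ns^2/m^8


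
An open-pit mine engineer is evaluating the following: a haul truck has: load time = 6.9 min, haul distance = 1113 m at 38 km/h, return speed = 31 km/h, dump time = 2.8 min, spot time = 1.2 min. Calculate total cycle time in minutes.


Convert haul speed to m/min: 38 * 1000/60 = 633.3333333 m/min
Haul time = 1113 / 633.3333333 = 1.757368421 min
Convert return speed to m/min: 31 * 1000/60 = 516.6666667 m/min
Return time = 1113 / 516.6666667 = 2.154193548 min
Total cycle time:
= 6.9 + 1.757368421 + 2.8 + 2.154193548 + 1.2
= 14.8116 min

14.8116 min


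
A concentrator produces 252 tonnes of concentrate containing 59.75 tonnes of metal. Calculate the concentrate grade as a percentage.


23.7103%

Grade = (metal in concentrate / concentrate mass) * 100
= (59.75 / 252) * 100
= 0.2371031746 * 100
= 23.7103%


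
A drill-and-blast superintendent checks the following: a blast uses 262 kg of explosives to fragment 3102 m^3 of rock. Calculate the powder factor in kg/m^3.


0.0845 kg/m^3

Powder factor = explosive mass / rock volume
= 262 / 3102
= 0.0845 kg/m^3


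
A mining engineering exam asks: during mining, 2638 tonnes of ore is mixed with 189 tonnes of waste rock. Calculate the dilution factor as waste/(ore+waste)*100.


Total material = ore + waste
= 2638 + 189 = 2827 tonnes
Dilution = waste / total * 100
= 189 / 2827 * 100
= 0.06685532366 * 100
= 6.6855%

6.6855%


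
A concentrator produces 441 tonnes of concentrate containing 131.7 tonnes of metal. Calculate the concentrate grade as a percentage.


Grade = (metal in concentrate / concentrate mass) * 100
= (131.7 / 441) * 100
= 0.2986394558 * 100
= 29.8639%

29.8639%


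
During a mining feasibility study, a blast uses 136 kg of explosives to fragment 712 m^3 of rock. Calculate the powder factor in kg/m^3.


Powder factor = explosive mass / rock volume
= 136 / 712
= 0.191 kg/m^3

0.191 kg/m^3


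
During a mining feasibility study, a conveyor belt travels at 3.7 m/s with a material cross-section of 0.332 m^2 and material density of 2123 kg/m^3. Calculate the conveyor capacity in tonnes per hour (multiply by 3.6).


9388.4155 t/h

Volumetric flow = speed * area
= 3.7 * 0.332 = 1.2284 m^3/s
Mass flow = volumetric * density
= 1.2284 * 2123 = 2607.8932 kg/s
Convert to t/h: multiply by 3.6
Capacity = 2607.8932 * 3.6
= 9388.4155 t/h


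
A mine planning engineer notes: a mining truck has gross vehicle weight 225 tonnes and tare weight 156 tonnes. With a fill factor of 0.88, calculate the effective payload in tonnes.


60.72 tonnes

Maximum payload = gross - tare
= 225 - 156 = 69 tonnes
Effective payload = max payload * fill factor
= 69 * 0.88
= 60.72 tonnes


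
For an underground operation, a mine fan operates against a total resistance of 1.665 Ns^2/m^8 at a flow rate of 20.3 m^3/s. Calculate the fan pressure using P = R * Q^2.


Compute Q^2:
Q^2 = 20.3^2 = 412.09
Compute pressure:
P = R * Q^2 = 1.665 * 412.09
= 686.1299 Pa

686.1299 Pa


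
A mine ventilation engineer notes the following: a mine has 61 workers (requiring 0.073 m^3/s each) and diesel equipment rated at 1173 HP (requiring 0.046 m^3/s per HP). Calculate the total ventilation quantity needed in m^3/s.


Airflow for workers:
Q_people = 61 * 0.073 = 4.453 m^3/s
Airflow for diesel equipment:
Q_diesel = 1173 * 0.046 = 53.958 m^3/s
Total ventilation:
Q_total = 4.453 + 53.958
= 58.411 m^3/s

58.411 m^3/s


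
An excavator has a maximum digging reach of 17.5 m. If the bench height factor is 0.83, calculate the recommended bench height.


14.525 m

Bench height = reach * factor
= 17.5 * 0.83
= 14.525 m


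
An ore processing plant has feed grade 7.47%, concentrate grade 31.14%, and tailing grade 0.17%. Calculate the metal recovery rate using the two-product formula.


98.2607%

Using the two-product formula:
R = 100 * c * (f - t) / (f * (c - t))
Numerator = 100 * 31.14 * (7.47 - 0.17)
= 100 * 31.14 * 7.3
= 22732.2
Denominator = 7.47 * (31.14 - 0.17)
= 7.47 * 30.97
= 231.3459
R = 22732.2 / 231.3459
= 98.2607%


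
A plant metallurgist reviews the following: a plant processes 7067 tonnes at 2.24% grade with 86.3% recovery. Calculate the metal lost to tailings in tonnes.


21.6872 tonnes

Total metal in feed:
= 7067 * 2.24 / 100 = 158.3008 tonnes
Metal recovered:
= 158.3008 * 86.3 / 100 = 136.6135904 tonnes
Metal lost to tailings:
= 158.3008 - 136.6135904
= 21.6872 tonnes


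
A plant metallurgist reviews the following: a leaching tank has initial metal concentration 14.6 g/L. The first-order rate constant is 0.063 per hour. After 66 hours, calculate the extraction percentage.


Compute the exponent:
-k * t = -0.063 * 66 = -4.158
Remaining concentration:
C = 14.6 * exp(-4.158)
= 14.6 * 0.01563880427
= 0.2283265424 g/L
Extracted = 14.6 - 0.2283265424 = 14.37167346 g/L
Extraction % = 14.37167346 / 14.6 * 100
= 98.4361%

98.4361%


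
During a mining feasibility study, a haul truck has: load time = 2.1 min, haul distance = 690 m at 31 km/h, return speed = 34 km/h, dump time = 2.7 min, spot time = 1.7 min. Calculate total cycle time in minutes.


Convert haul speed to m/min: 31 * 1000/60 = 516.6666667 m/min
Haul time = 690 / 516.6666667 = 1.335483871 min
Convert return speed to m/min: 34 * 1000/60 = 566.6666667 m/min
Return time = 690 / 566.6666667 = 1.217647059 min
Total cycle time:
= 2.1 + 1.335483871 + 2.7 + 1.217647059 + 1.7
= 9.0531 min

9.0531 min


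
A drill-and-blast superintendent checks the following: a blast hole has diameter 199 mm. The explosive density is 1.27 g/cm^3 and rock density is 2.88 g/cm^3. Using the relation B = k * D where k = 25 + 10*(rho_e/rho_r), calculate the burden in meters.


First, compute k:
rho_e / rho_r = 1.27 / 2.88 = 0.4409722222
k = 25 + 10 * 0.4409722222 = 29.40972222
Then, compute burden:
B = k * D / 1000 = 29.40972222 * 199 / 1000
= 5852.534722 / 1000
= 5.8525 m

5.8525 m


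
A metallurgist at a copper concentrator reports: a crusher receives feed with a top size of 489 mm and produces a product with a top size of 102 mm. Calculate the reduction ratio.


4.7941

Reduction ratio = feed size / product size
= 489 / 102
= 4.7941


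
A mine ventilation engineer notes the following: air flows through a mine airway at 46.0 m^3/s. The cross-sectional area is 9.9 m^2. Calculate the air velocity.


4.6465 m/s

Velocity = flow rate / cross-sectional area
= 46.0 / 9.9
= 4.6465 m/s


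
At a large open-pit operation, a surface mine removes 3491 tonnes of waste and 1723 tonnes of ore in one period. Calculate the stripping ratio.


2.0261

Stripping ratio = waste tonnage / ore tonnage
= 3491 / 1723
= 2.0261


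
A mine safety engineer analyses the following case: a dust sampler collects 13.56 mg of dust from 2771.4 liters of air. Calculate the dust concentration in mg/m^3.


Convert liters to m^3: 1 m^3 = 1000 L
Concentration = mass / volume * 1000
= 13.56 / 2771.4 * 1000
= 0.004892833947 * 1000
= 4.8928 mg/m^3

4.8928 mg/m^3


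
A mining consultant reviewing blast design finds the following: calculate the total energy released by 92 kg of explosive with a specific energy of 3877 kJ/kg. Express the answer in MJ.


356.684 MJ

Energy = mass * specific_energy / 1000
= 92 * 3877 / 1000
= 356684 / 1000
= 356.684 MJ


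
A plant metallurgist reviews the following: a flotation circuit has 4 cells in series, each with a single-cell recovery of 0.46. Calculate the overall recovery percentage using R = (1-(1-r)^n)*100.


91.4969%

Complement of single-cell recovery:
1 - r = 1 - 0.46 = 0.54
Raise to power n:
(1 - r)^4 = 0.54^4 = 0.08503056
Overall recovery:
R = (1 - 0.08503056) * 100
= 91.4969%


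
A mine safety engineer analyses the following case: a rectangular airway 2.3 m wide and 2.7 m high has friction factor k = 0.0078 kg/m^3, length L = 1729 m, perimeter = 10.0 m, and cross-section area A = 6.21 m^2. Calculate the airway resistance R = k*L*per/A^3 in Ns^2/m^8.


Compute the numerator:
k * L * per = 0.0078 * 1729 * 10.0
= 134.862
Compute the denominator:
A^3 = 6.21^3 = 239.483061
Resistance:
R = 134.862 / 239.483061
= 0.5631 Ns^2/m^8

0.5631 Ns^2/m^8


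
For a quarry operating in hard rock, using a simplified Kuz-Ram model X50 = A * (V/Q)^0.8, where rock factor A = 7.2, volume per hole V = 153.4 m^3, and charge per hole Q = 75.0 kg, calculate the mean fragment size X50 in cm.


Compute V/Q:
V/Q = 153.4 / 75.0 = 2.045333333
Raise to the power 0.8:
(V/Q)^0.8 = 2.045333333^0.8 = 1.772602171
Multiply by A:
X50 = 7.2 * 1.772602171
= 12.7627 cm

12.7627 cm


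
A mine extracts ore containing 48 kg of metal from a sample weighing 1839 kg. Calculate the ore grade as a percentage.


2.6101%

Ore grade = (metal mass / ore mass) * 100
= (48 / 1839) * 100
= 0.02610114192 * 100
= 2.6101%


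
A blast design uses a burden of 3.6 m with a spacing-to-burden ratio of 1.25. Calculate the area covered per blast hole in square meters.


First, find the spacing:
Spacing = burden * ratio = 3.6 * 1.25
= 4.5 m
Then, calculate the area:
Area = burden * spacing = 3.6 * 4.5
= 16.2 m^2

16.2 m^2


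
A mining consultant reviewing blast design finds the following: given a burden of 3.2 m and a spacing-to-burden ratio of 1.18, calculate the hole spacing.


3.776 m

Spacing = burden * ratio
= 3.2 * 1.18
= 3.776 m


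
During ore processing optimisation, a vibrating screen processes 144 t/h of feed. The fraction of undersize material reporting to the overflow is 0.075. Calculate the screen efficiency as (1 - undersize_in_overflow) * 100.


92.5%

Screen efficiency = (1 - fraction of undersize in overflow) * 100
= (1 - 0.075) * 100
= 0.925 * 100
= 92.5%


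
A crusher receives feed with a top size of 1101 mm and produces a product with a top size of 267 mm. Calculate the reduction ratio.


4.1236

Reduction ratio = feed size / product size
= 1101 / 267
= 4.1236


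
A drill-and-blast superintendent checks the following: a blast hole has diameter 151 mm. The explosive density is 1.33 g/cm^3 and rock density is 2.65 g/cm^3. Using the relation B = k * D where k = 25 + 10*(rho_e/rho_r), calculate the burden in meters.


4.5328 m

First, compute k:
rho_e / rho_r = 1.33 / 2.65 = 0.5018867925
k = 25 + 10 * 0.5018867925 = 30.01886792
Then, compute burden:
B = k * D / 1000 = 30.01886792 * 151 / 1000
= 4532.849057 / 1000
= 4.5328 m


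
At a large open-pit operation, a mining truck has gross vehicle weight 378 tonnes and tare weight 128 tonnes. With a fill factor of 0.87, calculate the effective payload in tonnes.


Maximum payload = gross - tare
= 378 - 128 = 250 tonnes
Effective payload = max payload * fill factor
= 250 * 0.87
= 217.5 tonnes

217.5 tonnes


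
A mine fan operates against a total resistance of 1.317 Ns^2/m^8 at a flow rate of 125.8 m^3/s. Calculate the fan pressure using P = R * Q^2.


Compute Q^2:
Q^2 = 125.8^2 = 15825.64
Compute pressure:
P = R * Q^2 = 1.317 * 15825.64
= 20842.3679 Pa

20842.3679 Pa


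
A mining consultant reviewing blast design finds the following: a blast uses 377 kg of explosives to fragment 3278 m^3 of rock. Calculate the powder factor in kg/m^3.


Powder factor = explosive mass / rock volume
= 377 / 3278
= 0.115 kg/m^3

0.115 kg/m^3


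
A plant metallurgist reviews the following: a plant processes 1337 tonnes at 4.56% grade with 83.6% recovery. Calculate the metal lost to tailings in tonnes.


9.9986 tonnes

Total metal in feed:
= 1337 * 4.56 / 100 = 60.9672 tonnes
Metal recovered:
= 60.9672 * 83.6 / 100 = 50.9685792 tonnes
Metal lost to tailings:
= 60.9672 - 50.9685792
= 9.9986 tonnes


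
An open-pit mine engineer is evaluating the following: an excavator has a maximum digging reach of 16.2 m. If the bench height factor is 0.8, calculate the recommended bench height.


Bench height = reach * factor
= 16.2 * 0.8
= 12.96 m

12.96 m


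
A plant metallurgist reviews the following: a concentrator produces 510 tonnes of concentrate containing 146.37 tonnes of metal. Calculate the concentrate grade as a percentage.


28.7%

Grade = (metal in concentrate / concentrate mass) * 100
= (146.37 / 510) * 100
= 0.287 * 100
= 28.7%


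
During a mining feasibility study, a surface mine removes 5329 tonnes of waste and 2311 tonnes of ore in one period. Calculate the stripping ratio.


Stripping ratio = waste tonnage / ore tonnage
= 5329 / 2311
= 2.3059

2.3059


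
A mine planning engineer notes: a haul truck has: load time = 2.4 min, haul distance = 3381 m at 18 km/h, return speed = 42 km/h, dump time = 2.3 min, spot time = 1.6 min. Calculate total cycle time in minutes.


Convert haul speed to m/min: 18 * 1000/60 = 300 m/min
Haul time = 3381 / 300 = 11.27 min
Convert return speed to m/min: 42 * 1000/60 = 700 m/min
Return time = 3381 / 700 = 4.83 min
Total cycle time:
= 2.4 + 11.27 + 2.3 + 4.83 + 1.6
= 22.4 min

22.4 min


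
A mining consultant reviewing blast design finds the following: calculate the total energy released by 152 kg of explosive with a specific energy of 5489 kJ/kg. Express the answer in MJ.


Energy = mass * specific_energy / 1000
= 152 * 5489 / 1000
= 834328 / 1000
= 834.328 MJ

834.328 MJ


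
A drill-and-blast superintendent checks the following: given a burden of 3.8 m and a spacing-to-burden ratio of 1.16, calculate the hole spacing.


4.408 m

Spacing = burden * ratio
= 3.8 * 1.16
= 4.408 m


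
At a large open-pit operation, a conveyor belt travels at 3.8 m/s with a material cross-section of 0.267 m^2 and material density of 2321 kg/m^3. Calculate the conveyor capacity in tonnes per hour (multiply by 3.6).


Volumetric flow = speed * area
= 3.8 * 0.267 = 1.0146 m^3/s
Mass flow = volumetric * density
= 1.0146 * 2321 = 2354.8866 kg/s
Convert to t/h: multiply by 3.6
Capacity = 2354.8866 * 3.6
= 8477.5918 t/h

8477.5918 t/h


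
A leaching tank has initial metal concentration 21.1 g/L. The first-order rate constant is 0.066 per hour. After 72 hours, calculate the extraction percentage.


Compute the exponent:
-k * t = -0.066 * 72 = -4.752
Remaining concentration:
C = 21.1 * exp(-4.752)
= 21.1 * 0.008634409105
= 0.1821860321 g/L
Extracted = 21.1 - 0.1821860321 = 20.91781397 g/L
Extraction % = 20.91781397 / 21.1 * 100
= 99.1366%

99.1366%


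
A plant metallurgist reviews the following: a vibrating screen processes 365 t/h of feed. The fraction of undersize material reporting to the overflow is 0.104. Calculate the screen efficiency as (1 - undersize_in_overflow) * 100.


Screen efficiency = (1 - fraction of undersize in overflow) * 100
= (1 - 0.104) * 100
= 0.896 * 100
= 89.6%

89.6%


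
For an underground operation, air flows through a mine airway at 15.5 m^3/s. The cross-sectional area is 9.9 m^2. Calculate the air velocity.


Velocity = flow rate / cross-sectional area
= 15.5 / 9.9
= 1.5657 m/s

1.5657 m/s


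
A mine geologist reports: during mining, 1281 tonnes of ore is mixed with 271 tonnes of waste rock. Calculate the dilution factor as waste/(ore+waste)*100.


17.4613%

Total material = ore + waste
= 1281 + 271 = 1552 tonnes
Dilution = waste / total * 100
= 271 / 1552 * 100
= 0.1746134021 * 100
= 17.4613%


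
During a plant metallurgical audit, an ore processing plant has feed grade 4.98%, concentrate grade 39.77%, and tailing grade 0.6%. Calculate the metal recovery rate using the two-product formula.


89.299%

Using the two-product formula:
R = 100 * c * (f - t) / (f * (c - t))
Numerator = 100 * 39.77 * (4.98 - 0.6)
= 100 * 39.77 * 4.38
= 17419.26
Denominator = 4.98 * (39.77 - 0.6)
= 4.98 * 39.17
= 195.0666
R = 17419.26 / 195.0666
= 89.299%


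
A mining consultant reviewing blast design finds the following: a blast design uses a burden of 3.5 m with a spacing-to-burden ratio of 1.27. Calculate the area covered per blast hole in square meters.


First, find the spacing:
Spacing = burden * ratio = 3.5 * 1.27
= 4.445 m
Then, calculate the area:
Area = burden * spacing = 3.5 * 4.445
= 15.5575 m^2

15.5575 m^2


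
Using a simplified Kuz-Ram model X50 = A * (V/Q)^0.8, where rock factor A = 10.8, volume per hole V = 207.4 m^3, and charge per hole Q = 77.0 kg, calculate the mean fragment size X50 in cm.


Compute V/Q:
V/Q = 207.4 / 77.0 = 2.693506494
Raise to the power 0.8:
(V/Q)^0.8 = 2.693506494^0.8 = 2.209298621
Multiply by A:
X50 = 10.8 * 2.209298621
= 23.8604 cm

23.8604 cm


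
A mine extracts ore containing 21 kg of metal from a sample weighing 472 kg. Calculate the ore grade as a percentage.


Ore grade = (metal mass / ore mass) * 100
= (21 / 472) * 100
= 0.04449152542 * 100
= 4.4492%

4.4492%


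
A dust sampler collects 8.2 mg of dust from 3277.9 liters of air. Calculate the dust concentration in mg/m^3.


2.5016 mg/m^3

Convert liters to m^3: 1 m^3 = 1000 L
Concentration = mass / volume * 1000
= 8.2 / 3277.9 * 1000
= 0.002501601635 * 1000
= 2.5016 mg/m^3


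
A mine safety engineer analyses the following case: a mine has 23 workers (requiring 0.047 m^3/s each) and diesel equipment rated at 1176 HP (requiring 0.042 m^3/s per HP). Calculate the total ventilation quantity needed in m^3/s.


Airflow for workers:
Q_people = 23 * 0.047 = 1.081 m^3/s
Airflow for diesel equipment:
Q_diesel = 1176 * 0.042 = 49.392 m^3/s
Total ventilation:
Q_total = 1.081 + 49.392
= 50.473 m^3/s

50.473 m^3/s


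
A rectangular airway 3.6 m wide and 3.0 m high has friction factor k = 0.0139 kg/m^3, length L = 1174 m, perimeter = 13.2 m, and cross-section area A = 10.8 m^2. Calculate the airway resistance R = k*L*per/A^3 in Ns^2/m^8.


Compute the numerator:
k * L * per = 0.0139 * 1174 * 13.2
= 215.40552
Compute the denominator:
A^3 = 10.8^3 = 1259.712
Resistance:
R = 215.40552 / 1259.712
= 0.171 Ns^2/m^8

0.171 Ns^2/m^8


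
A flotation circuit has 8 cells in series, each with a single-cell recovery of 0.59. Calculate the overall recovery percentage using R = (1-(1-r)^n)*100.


Complement of single-cell recovery:
1 - r = 1 - 0.59 = 0.41
Raise to power n:
(1 - r)^8 = 0.41^8 = 0.0007984925229
Overall recovery:
R = (1 - 0.0007984925229) * 100
= 99.9202%

99.9202%


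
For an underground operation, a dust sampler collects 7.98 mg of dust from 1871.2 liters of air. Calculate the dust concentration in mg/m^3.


Convert liters to m^3: 1 m^3 = 1000 L
Concentration = mass / volume * 1000
= 7.98 / 1871.2 * 1000
= 0.00426464301 * 1000
= 4.2646 mg/m^3

4.2646 mg/m^3


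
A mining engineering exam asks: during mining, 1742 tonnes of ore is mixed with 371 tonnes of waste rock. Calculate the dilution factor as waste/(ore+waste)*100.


17.558%

Total material = ore + waste
= 1742 + 371 = 2113 tonnes
Dilution = waste / total * 100
= 371 / 2113 * 100
= 0.1755797444 * 100
= 17.558%


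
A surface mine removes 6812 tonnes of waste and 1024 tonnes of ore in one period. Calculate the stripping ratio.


Stripping ratio = waste tonnage / ore tonnage
= 6812 / 1024
= 6.6523

6.6523


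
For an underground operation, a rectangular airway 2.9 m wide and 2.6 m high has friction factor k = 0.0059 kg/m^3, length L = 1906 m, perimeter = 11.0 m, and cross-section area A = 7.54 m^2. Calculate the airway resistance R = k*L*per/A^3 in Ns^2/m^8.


0.2886 Ns^2/m^8

Compute the numerator:
k * L * per = 0.0059 * 1906 * 11.0
= 123.6994
Compute the denominator:
A^3 = 7.54^3 = 428.661064
Resistance:
R = 123.6994 / 428.661064
= 0.2886 Ns^2/m^8


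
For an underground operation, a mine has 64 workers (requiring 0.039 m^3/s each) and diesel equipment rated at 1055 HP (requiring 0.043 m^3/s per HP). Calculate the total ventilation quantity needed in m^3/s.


47.861 m^3/s

Airflow for workers:
Q_people = 64 * 0.039 = 2.496 m^3/s
Airflow for diesel equipment:
Q_diesel = 1055 * 0.043 = 45.365 m^3/s
Total ventilation:
Q_total = 2.496 + 45.365
= 47.861 m^3/s


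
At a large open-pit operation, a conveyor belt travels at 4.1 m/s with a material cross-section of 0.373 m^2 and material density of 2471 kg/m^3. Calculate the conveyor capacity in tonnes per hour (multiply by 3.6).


Volumetric flow = speed * area
= 4.1 * 0.373 = 1.5293 m^3/s
Mass flow = volumetric * density
= 1.5293 * 2471 = 3778.9003 kg/s
Convert to t/h: multiply by 3.6
Capacity = 3778.9003 * 3.6
= 13604.0411 t/h

13604.0411 t/h


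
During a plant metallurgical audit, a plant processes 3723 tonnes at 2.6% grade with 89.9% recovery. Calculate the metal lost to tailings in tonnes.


9.7766 tonnes

Total metal in feed:
= 3723 * 2.6 / 100 = 96.798 tonnes
Metal recovered:
= 96.798 * 89.9 / 100 = 87.021402 tonnes
Metal lost to tailings:
= 96.798 - 87.021402
= 9.7766 tonnes


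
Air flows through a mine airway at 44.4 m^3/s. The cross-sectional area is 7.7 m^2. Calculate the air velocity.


5.7662 m/s

Velocity = flow rate / cross-sectional area
= 44.4 / 7.7
= 5.7662 m/s


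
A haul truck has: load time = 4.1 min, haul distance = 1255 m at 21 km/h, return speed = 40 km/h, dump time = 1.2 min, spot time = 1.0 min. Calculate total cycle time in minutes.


Convert haul speed to m/min: 21 * 1000/60 = 350 m/min
Haul time = 1255 / 350 = 3.585714286 min
Convert return speed to m/min: 40 * 1000/60 = 666.6666667 m/min
Return time = 1255 / 666.6666667 = 1.8825 min
Total cycle time:
= 4.1 + 3.585714286 + 1.2 + 1.8825 + 1.0
= 11.7682 min

11.7682 min


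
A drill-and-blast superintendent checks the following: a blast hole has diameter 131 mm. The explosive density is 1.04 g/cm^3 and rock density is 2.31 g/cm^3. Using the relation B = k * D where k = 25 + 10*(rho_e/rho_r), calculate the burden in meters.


First, compute k:
rho_e / rho_r = 1.04 / 2.31 = 0.4502164502
k = 25 + 10 * 0.4502164502 = 29.5021645
Then, compute burden:
B = k * D / 1000 = 29.5021645 * 131 / 1000
= 3864.78355 / 1000
= 3.8648 m

3.8648 m


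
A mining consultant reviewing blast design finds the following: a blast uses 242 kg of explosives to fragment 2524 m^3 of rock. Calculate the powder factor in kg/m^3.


Powder factor = explosive mass / rock volume
= 242 / 2524
= 0.0959 kg/m^3

0.0959 kg/m^3


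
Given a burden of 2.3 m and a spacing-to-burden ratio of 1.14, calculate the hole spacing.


2.622 m

Spacing = burden * ratio
= 2.3 * 1.14
= 2.622 m


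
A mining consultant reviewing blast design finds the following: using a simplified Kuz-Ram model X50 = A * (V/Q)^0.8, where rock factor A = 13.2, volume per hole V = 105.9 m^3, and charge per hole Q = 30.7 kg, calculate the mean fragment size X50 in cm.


35.5451 cm

Compute V/Q:
V/Q = 105.9 / 30.7 = 3.449511401
Raise to the power 0.8:
(V/Q)^0.8 = 3.449511401^0.8 = 2.692812209
Multiply by A:
X50 = 13.2 * 2.692812209
= 35.5451 cm


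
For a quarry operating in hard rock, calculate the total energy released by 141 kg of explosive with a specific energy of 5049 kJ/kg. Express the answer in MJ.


Energy = mass * specific_energy / 1000
= 141 * 5049 / 1000
= 711909 / 1000
= 711.909 MJ

711.909 MJ


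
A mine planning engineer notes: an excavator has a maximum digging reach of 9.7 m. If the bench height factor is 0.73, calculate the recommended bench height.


7.081 m

Bench height = reach * factor
= 9.7 * 0.73
= 7.081 m


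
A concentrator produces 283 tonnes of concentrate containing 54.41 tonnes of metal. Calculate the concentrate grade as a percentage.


19.2261%

Grade = (metal in concentrate / concentrate mass) * 100
= (54.41 / 283) * 100
= 0.1922614841 * 100
= 19.2261%


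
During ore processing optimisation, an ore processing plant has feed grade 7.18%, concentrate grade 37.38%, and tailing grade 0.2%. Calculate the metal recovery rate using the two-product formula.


Using the two-product formula:
R = 100 * c * (f - t) / (f * (c - t))
Numerator = 100 * 37.38 * (7.18 - 0.2)
= 100 * 37.38 * 6.98
= 26091.24
Denominator = 7.18 * (37.38 - 0.2)
= 7.18 * 37.18
= 266.9524
R = 26091.24 / 266.9524
= 97.7374%

97.7374%


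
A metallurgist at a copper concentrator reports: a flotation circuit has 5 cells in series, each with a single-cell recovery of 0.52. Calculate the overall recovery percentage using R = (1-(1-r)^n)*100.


97.452%

Complement of single-cell recovery:
1 - r = 1 - 0.52 = 0.48
Raise to power n:
(1 - r)^5 = 0.48^5 = 0.0254803968
Overall recovery:
R = (1 - 0.0254803968) * 100
= 97.452%


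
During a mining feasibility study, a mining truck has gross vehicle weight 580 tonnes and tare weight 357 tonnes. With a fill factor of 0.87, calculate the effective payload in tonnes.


194.01 tonnes

Maximum payload = gross - tare
= 580 - 357 = 223 tonnes
Effective payload = max payload * fill factor
= 223 * 0.87
= 194.01 tonnes


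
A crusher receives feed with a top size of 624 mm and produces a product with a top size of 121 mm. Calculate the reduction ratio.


Reduction ratio = feed size / product size
= 624 / 121
= 5.157

5.157


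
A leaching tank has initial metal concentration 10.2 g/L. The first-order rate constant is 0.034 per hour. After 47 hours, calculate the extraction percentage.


79.7699%

Compute the exponent:
-k * t = -0.034 * 47 = -1.598
Remaining concentration:
C = 10.2 * exp(-1.598)
= 10.2 * 0.2023007151
= 2.063467294 g/L
Extracted = 10.2 - 2.063467294 = 8.136532706 g/L
Extraction % = 8.136532706 / 10.2 * 100
= 79.7699%


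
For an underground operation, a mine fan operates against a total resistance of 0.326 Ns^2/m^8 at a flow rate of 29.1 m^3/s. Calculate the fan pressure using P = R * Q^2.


276.0601 Pa

Compute Q^2:
Q^2 = 29.1^2 = 846.81
Compute pressure:
P = R * Q^2 = 0.326 * 846.81
= 276.0601 Pa


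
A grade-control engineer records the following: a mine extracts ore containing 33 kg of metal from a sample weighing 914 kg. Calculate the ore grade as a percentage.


Ore grade = (metal mass / ore mass) * 100
= (33 / 914) * 100
= 0.03610503282 * 100
= 3.6105%

3.6105%


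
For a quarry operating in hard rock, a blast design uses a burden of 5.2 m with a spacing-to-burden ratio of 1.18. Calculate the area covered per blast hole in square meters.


First, find the spacing:
Spacing = burden * ratio = 5.2 * 1.18
= 6.136 m
Then, calculate the area:
Area = burden * spacing = 5.2 * 6.136
= 31.9072 m^2

31.9072 m^2


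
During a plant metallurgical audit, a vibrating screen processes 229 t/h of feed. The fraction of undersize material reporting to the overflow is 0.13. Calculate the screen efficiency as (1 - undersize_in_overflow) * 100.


87.0%

Screen efficiency = (1 - fraction of undersize in overflow) * 100
= (1 - 0.13) * 100
= 0.87 * 100
= 87.0%


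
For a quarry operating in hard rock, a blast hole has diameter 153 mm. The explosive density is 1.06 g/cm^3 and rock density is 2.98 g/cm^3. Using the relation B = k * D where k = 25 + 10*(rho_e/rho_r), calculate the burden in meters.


4.3692 m

First, compute k:
rho_e / rho_r = 1.06 / 2.98 = 0.355704698
k = 25 + 10 * 0.355704698 = 28.55704698
Then, compute burden:
B = k * D / 1000 = 28.55704698 * 153 / 1000
= 4369.228188 / 1000
= 4.3692 m


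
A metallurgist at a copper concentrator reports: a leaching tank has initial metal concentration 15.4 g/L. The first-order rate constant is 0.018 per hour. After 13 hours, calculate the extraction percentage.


Compute the exponent:
-k * t = -0.018 * 13 = -0.234
Remaining concentration:
C = 15.4 * exp(-0.234)
= 15.4 * 0.7913618159
= 12.18697196 g/L
Extracted = 15.4 - 12.18697196 = 3.213028035 g/L
Extraction % = 3.213028035 / 15.4 * 100
= 20.8638%

20.8638%


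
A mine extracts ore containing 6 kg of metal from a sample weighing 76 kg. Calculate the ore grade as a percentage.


7.8947%

Ore grade = (metal mass / ore mass) * 100
= (6 / 76) * 100
= 0.07894736842 * 100
= 7.8947%


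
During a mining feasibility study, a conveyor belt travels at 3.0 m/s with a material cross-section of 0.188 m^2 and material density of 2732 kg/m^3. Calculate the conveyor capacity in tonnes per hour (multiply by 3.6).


Volumetric flow = speed * area
= 3.0 * 0.188 = 0.564 m^3/s
Mass flow = volumetric * density
= 0.564 * 2732 = 1540.848 kg/s
Convert to t/h: multiply by 3.6
Capacity = 1540.848 * 3.6
= 5547.0528 t/h

5547.0528 t/h


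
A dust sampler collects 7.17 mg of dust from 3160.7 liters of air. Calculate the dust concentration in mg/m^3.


Convert liters to m^3: 1 m^3 = 1000 L
Concentration = mass / volume * 1000
= 7.17 / 3160.7 * 1000
= 0.002268484829 * 1000
= 2.2685 mg/m^3

2.2685 mg/m^3


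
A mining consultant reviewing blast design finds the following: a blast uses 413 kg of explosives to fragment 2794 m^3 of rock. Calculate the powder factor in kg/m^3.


0.1478 kg/m^3

Powder factor = explosive mass / rock volume
= 413 / 2794
= 0.1478 kg/m^3


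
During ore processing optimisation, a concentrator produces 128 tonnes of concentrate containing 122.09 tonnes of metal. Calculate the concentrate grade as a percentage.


95.3828%

Grade = (metal in concentrate / concentrate mass) * 100
= (122.09 / 128) * 100
= 0.953828125 * 100
= 95.3828%


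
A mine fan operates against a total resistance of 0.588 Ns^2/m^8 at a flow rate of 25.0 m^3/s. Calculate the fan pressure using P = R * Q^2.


367.5 Pa

Compute Q^2:
Q^2 = 25.0^2 = 625.0
Compute pressure:
P = R * Q^2 = 0.588 * 625.0
= 367.5 Pa


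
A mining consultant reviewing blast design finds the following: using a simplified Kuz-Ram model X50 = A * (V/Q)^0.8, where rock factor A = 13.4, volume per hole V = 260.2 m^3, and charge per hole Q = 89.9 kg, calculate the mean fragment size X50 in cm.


31.3576 cm

Compute V/Q:
V/Q = 260.2 / 89.9 = 2.89432703
Raise to the power 0.8:
(V/Q)^0.8 = 2.89432703^0.8 = 2.340119742
Multiply by A:
X50 = 13.4 * 2.340119742
= 31.3576 cm


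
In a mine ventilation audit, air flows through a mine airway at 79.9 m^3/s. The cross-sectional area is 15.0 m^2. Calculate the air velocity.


5.3267 m/s

Velocity = flow rate / cross-sectional area
= 79.9 / 15.0
= 5.3267 m/s


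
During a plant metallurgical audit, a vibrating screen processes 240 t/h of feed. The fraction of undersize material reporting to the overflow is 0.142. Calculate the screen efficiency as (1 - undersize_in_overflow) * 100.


Screen efficiency = (1 - fraction of undersize in overflow) * 100
= (1 - 0.142) * 100
= 0.858 * 100
= 85.8%

85.8%


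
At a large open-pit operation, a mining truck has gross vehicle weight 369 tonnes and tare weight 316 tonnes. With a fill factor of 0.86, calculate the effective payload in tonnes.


Maximum payload = gross - tare
= 369 - 316 = 53 tonnes
Effective payload = max payload * fill factor
= 53 * 0.86
= 45.58 tonnes

45.58 tonnes


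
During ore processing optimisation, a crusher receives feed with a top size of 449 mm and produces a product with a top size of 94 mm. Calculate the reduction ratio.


4.7766

Reduction ratio = feed size / product size
= 449 / 94
= 4.7766


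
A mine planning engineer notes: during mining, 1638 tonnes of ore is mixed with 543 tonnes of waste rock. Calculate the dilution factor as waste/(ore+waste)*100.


24.8968%

Total material = ore + waste
= 1638 + 543 = 2181 tonnes
Dilution = waste / total * 100
= 543 / 2181 * 100
= 0.2489683631 * 100
= 24.8968%


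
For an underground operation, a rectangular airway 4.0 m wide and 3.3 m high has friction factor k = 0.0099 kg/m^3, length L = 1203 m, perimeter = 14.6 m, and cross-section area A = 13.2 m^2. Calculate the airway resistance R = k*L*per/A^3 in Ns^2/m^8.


Compute the numerator:
k * L * per = 0.0099 * 1203 * 14.6
= 173.88162
Compute the denominator:
A^3 = 13.2^3 = 2299.968
Resistance:
R = 173.88162 / 2299.968
= 0.0756 Ns^2/m^8

0.0756 Ns^2/m^8


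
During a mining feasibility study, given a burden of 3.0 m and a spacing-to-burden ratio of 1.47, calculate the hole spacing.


Spacing = burden * ratio
= 3.0 * 1.47
= 4.41 m

4.41 m


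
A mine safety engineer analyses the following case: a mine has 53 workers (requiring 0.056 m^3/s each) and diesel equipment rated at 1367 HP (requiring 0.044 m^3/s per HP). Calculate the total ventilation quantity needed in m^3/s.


Airflow for workers:
Q_people = 53 * 0.056 = 2.968 m^3/s
Airflow for diesel equipment:
Q_diesel = 1367 * 0.044 = 60.148 m^3/s
Total ventilation:
Q_total = 2.968 + 60.148
= 63.116 m^3/s

63.116 m^3/s


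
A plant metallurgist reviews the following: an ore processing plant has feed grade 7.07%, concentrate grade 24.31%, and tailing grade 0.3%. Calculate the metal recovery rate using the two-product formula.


Using the two-product formula:
R = 100 * c * (f - t) / (f * (c - t))
Numerator = 100 * 24.31 * (7.07 - 0.3)
= 100 * 24.31 * 6.77
= 16457.87
Denominator = 7.07 * (24.31 - 0.3)
= 7.07 * 24.01
= 169.7507
R = 16457.87 / 169.7507
= 96.9532%

96.9532%


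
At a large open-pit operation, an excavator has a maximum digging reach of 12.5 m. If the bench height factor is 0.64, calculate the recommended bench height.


Bench height = reach * factor
= 12.5 * 0.64
= 8.0 m

8.0 m


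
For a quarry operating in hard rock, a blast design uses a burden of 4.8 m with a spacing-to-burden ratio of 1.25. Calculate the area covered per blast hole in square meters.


28.8 m^2

First, find the spacing:
Spacing = burden * ratio = 4.8 * 1.25
= 6.0 m
Then, calculate the area:
Area = burden * spacing = 4.8 * 6.0
= 28.8 m^2


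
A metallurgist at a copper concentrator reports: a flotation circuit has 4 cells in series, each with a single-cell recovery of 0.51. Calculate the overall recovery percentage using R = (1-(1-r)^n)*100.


94.2352%

Complement of single-cell recovery:
1 - r = 1 - 0.51 = 0.49
Raise to power n:
(1 - r)^4 = 0.49^4 = 0.05764801
Overall recovery:
R = (1 - 0.05764801) * 100
= 94.2352%


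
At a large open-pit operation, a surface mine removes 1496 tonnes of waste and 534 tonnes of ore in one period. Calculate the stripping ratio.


Stripping ratio = waste tonnage / ore tonnage
= 1496 / 534
= 2.8015

2.8015


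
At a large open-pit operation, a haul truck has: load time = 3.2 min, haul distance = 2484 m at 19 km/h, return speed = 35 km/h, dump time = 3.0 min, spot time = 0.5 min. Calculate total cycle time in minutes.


18.8025 min

Convert haul speed to m/min: 19 * 1000/60 = 316.6666667 m/min
Haul time = 2484 / 316.6666667 = 7.844210526 min
Convert return speed to m/min: 35 * 1000/60 = 583.3333333 m/min
Return time = 2484 / 583.3333333 = 4.258285714 min
Total cycle time:
= 3.2 + 7.844210526 + 3.0 + 4.258285714 + 0.5
= 18.8025 min


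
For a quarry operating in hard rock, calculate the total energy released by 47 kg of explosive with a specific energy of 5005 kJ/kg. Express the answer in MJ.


Energy = mass * specific_energy / 1000
= 47 * 5005 / 1000
= 235235 / 1000
= 235.235 MJ

235.235 MJ


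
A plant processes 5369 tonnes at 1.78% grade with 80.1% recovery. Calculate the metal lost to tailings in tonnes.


Total metal in feed:
= 5369 * 1.78 / 100 = 95.5682 tonnes
Metal recovered:
= 95.5682 * 80.1 / 100 = 76.5501282 tonnes
Metal lost to tailings:
= 95.5682 - 76.5501282
= 19.0181 tonnes

19.0181 tonnes


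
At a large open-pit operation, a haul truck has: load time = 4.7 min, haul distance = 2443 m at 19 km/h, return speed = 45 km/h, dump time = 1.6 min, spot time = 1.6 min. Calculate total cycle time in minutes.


Convert haul speed to m/min: 19 * 1000/60 = 316.6666667 m/min
Haul time = 2443 / 316.6666667 = 7.714736842 min
Convert return speed to m/min: 45 * 1000/60 = 750 m/min
Return time = 2443 / 750 = 3.257333333 min
Total cycle time:
= 4.7 + 7.714736842 + 1.6 + 3.257333333 + 1.6
= 18.8721 min

18.8721 min


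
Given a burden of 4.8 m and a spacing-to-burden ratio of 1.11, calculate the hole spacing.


5.328 m

Spacing = burden * ratio
= 4.8 * 1.11
= 5.328 m


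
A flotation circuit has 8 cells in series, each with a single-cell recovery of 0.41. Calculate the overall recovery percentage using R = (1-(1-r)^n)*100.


98.5317%

Complement of single-cell recovery:
1 - r = 1 - 0.41 = 0.59
Raise to power n:
(1 - r)^8 = 0.59^8 = 0.01468304376
Overall recovery:
R = (1 - 0.01468304376) * 100
= 98.5317%


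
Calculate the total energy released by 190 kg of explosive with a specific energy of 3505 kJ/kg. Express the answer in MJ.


Energy = mass * specific_energy / 1000
= 190 * 3505 / 1000
= 665950 / 1000
= 665.95 MJ

665.95 MJ


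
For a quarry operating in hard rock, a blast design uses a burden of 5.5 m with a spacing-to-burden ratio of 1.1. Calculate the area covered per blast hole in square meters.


33.275 m^2

First, find the spacing:
Spacing = burden * ratio = 5.5 * 1.1
= 6.05 m
Then, calculate the area:
Area = burden * spacing = 5.5 * 6.05
= 33.275 m^2


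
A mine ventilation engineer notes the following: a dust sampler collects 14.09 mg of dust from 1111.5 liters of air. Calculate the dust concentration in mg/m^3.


Convert liters to m^3: 1 m^3 = 1000 L
Concentration = mass / volume * 1000
= 14.09 / 1111.5 * 1000
= 0.0126765632 * 1000
= 12.6766 mg/m^3

12.6766 mg/m^3


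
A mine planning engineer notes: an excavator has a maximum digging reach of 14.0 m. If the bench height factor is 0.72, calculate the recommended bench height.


10.08 m

Bench height = reach * factor
= 14.0 * 0.72
= 10.08 m


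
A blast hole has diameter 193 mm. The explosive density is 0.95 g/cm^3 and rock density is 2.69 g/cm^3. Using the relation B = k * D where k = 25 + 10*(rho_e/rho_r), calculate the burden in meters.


First, compute k:
rho_e / rho_r = 0.95 / 2.69 = 0.3531598513
k = 25 + 10 * 0.3531598513 = 28.53159851
Then, compute burden:
B = k * D / 1000 = 28.53159851 * 193 / 1000
= 5506.598513 / 1000
= 5.5066 m

5.5066 m


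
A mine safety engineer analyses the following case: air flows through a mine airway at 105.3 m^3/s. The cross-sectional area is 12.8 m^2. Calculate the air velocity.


Velocity = flow rate / cross-sectional area
= 105.3 / 12.8
= 8.2266 m/s

8.2266 m/s


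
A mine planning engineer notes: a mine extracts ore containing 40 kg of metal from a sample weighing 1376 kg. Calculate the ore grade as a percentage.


2.907%

Ore grade = (metal mass / ore mass) * 100
= (40 / 1376) * 100
= 0.02906976744 * 100
= 2.907%


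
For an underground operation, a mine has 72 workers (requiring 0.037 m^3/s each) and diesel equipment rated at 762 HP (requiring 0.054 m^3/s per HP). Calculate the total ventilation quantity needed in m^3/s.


Airflow for workers:
Q_people = 72 * 0.037 = 2.664 m^3/s
Airflow for diesel equipment:
Q_diesel = 762 * 0.054 = 41.148 m^3/s
Total ventilation:
Q_total = 2.664 + 41.148
= 43.812 m^3/s

43.812 m^3/s


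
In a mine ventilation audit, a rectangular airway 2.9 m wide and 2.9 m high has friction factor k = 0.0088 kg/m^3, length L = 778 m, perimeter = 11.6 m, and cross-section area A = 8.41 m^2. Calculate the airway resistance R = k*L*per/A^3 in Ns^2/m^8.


0.1335 Ns^2/m^8

Compute the numerator:
k * L * per = 0.0088 * 778 * 11.6
= 79.41824
Compute the denominator:
A^3 = 8.41^3 = 594.823321
Resistance:
R = 79.41824 / 594.823321
= 0.1335 Ns^2/m^8
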